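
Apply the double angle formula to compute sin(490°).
sin(490°) = 2 sin 245° cos 245° = 0.766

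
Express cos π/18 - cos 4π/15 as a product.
cos π/18 - cos 4π/15 = -2 sin(29π/180) sin(-19π/180)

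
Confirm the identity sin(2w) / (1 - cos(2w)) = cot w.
LHS = 2 sin w cos w / (2sin²w) = cos w/sin w = cot w = RHS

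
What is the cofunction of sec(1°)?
sec(1°) = csc(90° - 1°) = csc(89°)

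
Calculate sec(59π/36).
sec(59π/36) = 2.366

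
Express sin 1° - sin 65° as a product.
sin 1° - sin 65° = 2 cos(33°) sin(-32°)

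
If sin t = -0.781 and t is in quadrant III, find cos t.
cos t = -0.6245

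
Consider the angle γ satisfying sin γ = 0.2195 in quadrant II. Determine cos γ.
cos γ = ±√(1 - sin²γ) = -0.9756 (negative in QII)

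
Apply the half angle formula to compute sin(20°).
sin(20°) = √((1 - cos 40°)/2) = 0.342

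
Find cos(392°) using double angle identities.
cos(392°) = cos²196° - sin²196° = 0.848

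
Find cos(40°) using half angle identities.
cos(40°) = √((1 + cos 80°)/2) = 0.766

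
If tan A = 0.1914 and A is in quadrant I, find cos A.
cos A = 0.9822 (using tan²A + 1 = sec²A)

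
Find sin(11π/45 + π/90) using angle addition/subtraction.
sin(11π/45 + π/90) = sin 11π/45 cos π/90 + cos 11π/45 sin π/90 = 0.7193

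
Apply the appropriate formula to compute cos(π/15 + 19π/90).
cos(π/15 + 19π/90) = cos π/15 cos 19π/90 - sin π/15 sin 19π/90 = 0.6428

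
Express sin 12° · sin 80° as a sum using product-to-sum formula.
sin 12° sin 80° = (1/2)[cos(12°-80°) - cos(12°+80°)]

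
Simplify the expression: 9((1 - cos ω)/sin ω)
9((1 - cos ω)/sin ω) = 9(tan(ω/2)) (using Half angle)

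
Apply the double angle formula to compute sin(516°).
sin(516°) = 2 sin 258° cos 258° = 0.4067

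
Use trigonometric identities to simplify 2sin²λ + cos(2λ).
2sin²λ + cos(2λ) = 1 (using Double angle)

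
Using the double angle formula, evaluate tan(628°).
tan(628°) = 2 tan 314° / (1 - tan²314°) = 28.64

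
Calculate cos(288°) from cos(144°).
cos(288°) = cos²144° - sin²144° = 0.309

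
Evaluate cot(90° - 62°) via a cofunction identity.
cot(90° - 62°) = tan(62°) = 1.881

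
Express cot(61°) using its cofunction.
cot(61°) = tan(90° - 61°) = tan(29°)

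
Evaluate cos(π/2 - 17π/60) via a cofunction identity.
cos(π/2 - 17π/60) = sin(17π/60) = 0.7771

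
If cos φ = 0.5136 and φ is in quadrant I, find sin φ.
sin φ = 0.858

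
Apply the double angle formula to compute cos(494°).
cos(494°) = cos²247° - sin²247° = -0.6947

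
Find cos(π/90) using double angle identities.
cos(π/90) = cos²π/180 - sin²π/180 = 0.9994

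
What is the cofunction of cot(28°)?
cot(28°) = tan(90° - 28°) = tan(62°)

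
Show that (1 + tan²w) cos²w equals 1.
LHS = sec²w · cos²w = (1/cos²w) · cos²w = 1 = RHS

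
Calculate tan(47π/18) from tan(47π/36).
tan(47π/18) = 2 tan 47π/36 / (1 - tan²47π/36) = -2.747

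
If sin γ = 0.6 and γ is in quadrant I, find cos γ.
cos γ = 0.8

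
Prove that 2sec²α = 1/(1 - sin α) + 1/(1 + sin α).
RHS = [(1 + sin α) + (1 - sin α)] / [(1 - sin α)(1 + sin α)] = 2/(1 - sin²α) = 2/cos²α = 2sec²α = LHS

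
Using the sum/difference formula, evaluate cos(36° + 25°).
cos(36° + 25°) = cos 36° cos 25° - sin 36° sin 25° = 0.4848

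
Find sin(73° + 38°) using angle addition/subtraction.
sin(73° + 38°) = sin 73° cos 38° + cos 73° sin 38° = 0.9336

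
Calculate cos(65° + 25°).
cos(65° + 25°) = cos 65° cos 25° - sin 65° sin 25° = 0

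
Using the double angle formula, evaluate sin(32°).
sin(32°) = 2 sin 16° cos 16° = 0.5299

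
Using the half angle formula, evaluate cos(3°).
cos(3°) = √((1 + cos 6°)/2) = 0.9986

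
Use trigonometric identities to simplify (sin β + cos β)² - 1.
(sin β + cos β)² - 1 = sin(2β) (using Pythagorean + double angle)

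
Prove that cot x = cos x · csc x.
RHS = cos x · (1/sin x) = cos x/sin x = cot x = LHS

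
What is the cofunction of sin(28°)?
sin(28°) = cos(90° - 28°) = cos(62°)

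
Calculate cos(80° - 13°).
cos(80° - 13°) = cos 80° cos 13° + sin 80° sin 13° = 0.3907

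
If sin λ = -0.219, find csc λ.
csc λ = 1/sin λ = -4.566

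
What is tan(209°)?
tan(209°) = 0.5543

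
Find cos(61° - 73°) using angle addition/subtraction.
cos(61° - 73°) = cos 61° cos 73° + sin 61° sin 73° = 0.9781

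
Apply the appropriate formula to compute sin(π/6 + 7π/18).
sin(π/6 + 7π/18) = sin π/6 cos 7π/18 + cos π/6 sin 7π/18 = 0.9848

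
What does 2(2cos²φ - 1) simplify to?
2(2cos²φ - 1) = 2(cos(2φ)) (using Double angle)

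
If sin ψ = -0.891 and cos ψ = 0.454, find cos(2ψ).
cos(2ψ) = cos²ψ - sin²ψ = -0.5878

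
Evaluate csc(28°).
csc(28°) = 2.13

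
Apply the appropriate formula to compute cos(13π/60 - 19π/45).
cos(13π/60 - 19π/45) = cos 13π/60 cos 19π/45 + sin 13π/60 sin 19π/45 = 0.7986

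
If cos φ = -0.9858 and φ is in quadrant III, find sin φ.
sin φ = -0.1679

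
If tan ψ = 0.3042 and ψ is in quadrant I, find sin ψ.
sin ψ = 0.291 (using tan²ψ + 1 = sec²ψ)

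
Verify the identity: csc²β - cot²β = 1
LHS = 1/sin²β - cos²β/sin²β = (1 - cos²β)/sin²β = sin²β/sin²β = 1 = RHS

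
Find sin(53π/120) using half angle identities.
sin(53π/120) = √((1 - cos 53π/60)/2) = 0.9833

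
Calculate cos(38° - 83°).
cos(38° - 83°) = cos 38° cos 83° + sin 38° sin 83° = √2/2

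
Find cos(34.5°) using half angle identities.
cos(34.5°) = √((1 + cos 69°)/2) = 0.8241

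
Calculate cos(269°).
cos(269°) = -0.01745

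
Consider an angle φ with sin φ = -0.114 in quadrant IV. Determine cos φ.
cos φ = √(1 - sin²φ) = 0.9935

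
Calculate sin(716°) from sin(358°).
sin(716°) = 2 sin 358° cos 358° = -0.06976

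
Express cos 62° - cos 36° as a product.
cos 62° - cos 36° = -2 sin(49°) sin(13°)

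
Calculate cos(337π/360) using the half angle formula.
cos(337π/360) = -√((1 + cos 337π/180)/2) = -0.9799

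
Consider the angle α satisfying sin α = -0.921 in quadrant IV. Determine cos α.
cos α = √(1 - sin²α) = 0.3896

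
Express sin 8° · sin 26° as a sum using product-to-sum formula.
sin 8° sin 26° = (1/2)[cos(8°-26°) - cos(8°+26°)]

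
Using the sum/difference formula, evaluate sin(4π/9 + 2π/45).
sin(4π/9 + 2π/45) = sin 4π/9 cos 2π/45 + cos 4π/9 sin 2π/45 = 0.9994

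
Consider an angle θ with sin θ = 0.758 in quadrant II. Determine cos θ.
cos θ = ±√(1 - sin²θ) = -0.6523 (negative in QII)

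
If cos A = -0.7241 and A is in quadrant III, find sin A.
sin A = -0.6897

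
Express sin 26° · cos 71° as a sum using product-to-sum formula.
sin 26° cos 71° = (1/2)[sin(26°+71°) + sin(26°-71°)]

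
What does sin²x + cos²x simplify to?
sin²x + cos²x = 1 (using Pythagorean identity)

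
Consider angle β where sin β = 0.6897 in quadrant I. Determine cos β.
cos β = √(1 - sin²β) = 0.7241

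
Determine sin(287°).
sin(287°) = -0.9563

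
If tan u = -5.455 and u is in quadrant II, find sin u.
sin u = 0.9836 (using tan²u + 1 = sec²u)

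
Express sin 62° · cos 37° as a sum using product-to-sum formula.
sin 62° cos 37° = (1/2)[sin(62°+37°) + sin(62°-37°)]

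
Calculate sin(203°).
sin(203°) = -0.3907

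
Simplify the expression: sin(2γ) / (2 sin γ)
sin(2γ) / (2 sin γ) = cos γ (using Double angle)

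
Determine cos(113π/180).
cos(113π/180) = -0.3907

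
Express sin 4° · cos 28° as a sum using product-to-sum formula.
sin 4° cos 28° = (1/2)[sin(4°+28°) + sin(4°-28°)]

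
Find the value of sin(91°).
sin(91°) = 0.9998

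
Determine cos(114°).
cos(114°) = -0.4067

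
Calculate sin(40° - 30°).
sin(40° - 30°) = sin 40° cos 30° - cos 40° sin 30° = 0.1736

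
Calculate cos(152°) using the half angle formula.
cos(152°) = -√((1 + cos 304°)/2) = -0.8829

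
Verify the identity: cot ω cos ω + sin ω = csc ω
LHS = cos²ω/sin ω + sin ω = (cos²ω + sin²ω)/sin ω = 1/sin ω = csc ω = RHS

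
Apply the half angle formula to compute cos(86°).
cos(86°) = √((1 + cos 172°)/2) = 0.06976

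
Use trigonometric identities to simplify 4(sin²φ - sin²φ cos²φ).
4(sin²φ - sin²φ cos²φ) = 4(sin⁴φ) (using Factoring)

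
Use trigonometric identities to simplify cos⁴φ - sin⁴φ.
cos⁴φ - sin⁴φ = cos(2φ) (using Factoring + double angle)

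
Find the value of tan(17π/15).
tan(17π/15) = 0.4452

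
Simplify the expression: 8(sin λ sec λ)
8(sin λ sec λ) = 8(tan λ) (using Reciprocal + quotient)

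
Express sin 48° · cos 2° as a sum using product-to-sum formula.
sin 48° cos 2° = (1/2)[sin(48°+2°) + sin(48°-2°)]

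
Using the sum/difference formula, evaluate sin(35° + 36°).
sin(35° + 36°) = sin 35° cos 36° + cos 35° sin 36° = 0.9455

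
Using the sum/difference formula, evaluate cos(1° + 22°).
cos(1° + 22°) = cos 1° cos 22° - sin 1° sin 22° = 0.9205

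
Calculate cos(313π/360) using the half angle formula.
cos(313π/360) = -√((1 + cos 313π/180)/2) = -0.9171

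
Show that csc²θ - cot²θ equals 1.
LHS = 1/sin²θ - cos²θ/sin²θ = (1 - cos²θ)/sin²θ = sin²θ/sin²θ = 1 = RHS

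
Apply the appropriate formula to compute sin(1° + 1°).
sin(1° + 1°) = sin 1° cos 1° + cos 1° sin 1° = 0.0349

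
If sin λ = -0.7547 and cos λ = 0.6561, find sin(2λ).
sin(2λ) = 2 sin λ cos λ = -0.9903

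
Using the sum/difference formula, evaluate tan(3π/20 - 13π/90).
tan(3π/20 - 13π/90) = (tan 3π/20 - tan 13π/90)/(1 + tan 3π/20 tan 13π/90) = 0.01746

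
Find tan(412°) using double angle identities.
tan(412°) = 2 tan 206° / (1 - tan²206°) = 1.28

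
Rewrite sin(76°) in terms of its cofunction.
sin(76°) = cos(90° - 76°) = cos(14°)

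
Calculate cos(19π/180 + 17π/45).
cos(19π/180 + 17π/45) = cos 19π/180 cos 17π/45 - sin 19π/180 sin 17π/45 = 0.05234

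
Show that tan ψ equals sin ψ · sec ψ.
RHS = sin ψ · (1/cos ψ) = sin ψ/cos ψ = tan ψ = LHS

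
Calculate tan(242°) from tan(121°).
tan(242°) = 2 tan 121° / (1 - tan²121°) = 1.881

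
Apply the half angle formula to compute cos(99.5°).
cos(99.5°) = -√((1 + cos 199°)/2) = -0.165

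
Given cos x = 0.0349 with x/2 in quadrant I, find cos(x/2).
cos(x/2) = ±√((1 + cos x)/2); positive since x/2 ∈ QI, so cos(x/2) = 0.7193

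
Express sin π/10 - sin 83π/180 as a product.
sin π/10 - sin 83π/180 = 2 cos(101π/360) sin(-13π/72)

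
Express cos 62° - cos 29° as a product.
cos 62° - cos 29° = -2 sin(45.5°) sin(16.5°)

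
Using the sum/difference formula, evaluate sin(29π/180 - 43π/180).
sin(29π/180 - 43π/180) = sin 29π/180 cos 43π/180 - cos 29π/180 sin 43π/180 = -0.2419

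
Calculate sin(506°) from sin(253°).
sin(506°) = 2 sin 253° cos 253° = 0.5592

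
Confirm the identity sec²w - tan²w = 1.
LHS = 1/cos²w - sin²w/cos²w = (1 - sin²w)/cos²w = cos²w/cos²w = 1 = RHS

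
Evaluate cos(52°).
cos(52°) = 0.6157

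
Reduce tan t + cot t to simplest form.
tan t + cot t = sec t csc t (using Quotient identities)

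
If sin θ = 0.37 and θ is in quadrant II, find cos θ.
cos θ = -0.929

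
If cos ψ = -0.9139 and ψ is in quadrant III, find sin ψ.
sin ψ = -0.4059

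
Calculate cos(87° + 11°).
cos(87° + 11°) = cos 87° cos 11° - sin 87° sin 11° = -0.1392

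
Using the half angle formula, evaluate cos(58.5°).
cos(58.5°) = √((1 + cos 117°)/2) = 0.5225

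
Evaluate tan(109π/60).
tan(109π/60) = -0.6494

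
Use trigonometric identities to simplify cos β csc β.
cos β csc β = cot β (using Reciprocal + quotient)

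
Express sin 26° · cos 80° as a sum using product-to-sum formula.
sin 26° cos 80° = (1/2)[sin(26°+80°) + sin(26°-80°)]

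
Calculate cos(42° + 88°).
cos(42° + 88°) = cos 42° cos 88° - sin 42° sin 88° = -0.6428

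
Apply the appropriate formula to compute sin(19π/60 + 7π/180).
sin(19π/60 + 7π/180) = sin 19π/60 cos 7π/180 + cos 19π/60 sin 7π/180 = 0.8988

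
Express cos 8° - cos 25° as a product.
cos 8° - cos 25° = -2 sin(16.5°) sin(-8.5°)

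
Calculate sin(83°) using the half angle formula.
sin(83°) = √((1 - cos 166°)/2) = 0.9925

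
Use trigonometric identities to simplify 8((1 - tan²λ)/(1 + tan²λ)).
8((1 - tan²λ)/(1 + tan²λ)) = 8(cos(2λ)) (using Double angle)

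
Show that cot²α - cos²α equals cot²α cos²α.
LHS = cos²α/sin²α - cos²α = cos²α(1/sin²α - 1) = cos²α · (1 - sin²α)/sin²α = cos²α · cos²α/sin²α = cos²α · cot²α = RHS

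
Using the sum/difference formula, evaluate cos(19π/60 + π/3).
cos(19π/60 + π/3) = cos 19π/60 cos π/3 - sin 19π/60 sin π/3 = -0.454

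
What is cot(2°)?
cot(2°) = 28.64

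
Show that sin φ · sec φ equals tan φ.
LHS = sin φ · (1/cos φ) = sin φ/cos φ = tan φ = RHS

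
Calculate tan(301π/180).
tan(301π/180) = -1.664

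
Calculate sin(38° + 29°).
sin(38° + 29°) = sin 38° cos 29° + cos 38° sin 29° = 0.9205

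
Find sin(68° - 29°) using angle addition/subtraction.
sin(68° - 29°) = sin 68° cos 29° - cos 68° sin 29° = 0.6293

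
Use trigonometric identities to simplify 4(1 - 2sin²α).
4(1 - 2sin²α) = 4(cos(2α)) (using Double angle)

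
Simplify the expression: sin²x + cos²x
sin²x + cos²x = 1 (using Pythagorean identity)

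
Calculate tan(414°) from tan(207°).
tan(414°) = 2 tan 207° / (1 - tan²207°) = 1.376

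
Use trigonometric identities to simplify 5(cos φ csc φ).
5(cos φ csc φ) = 5(cot φ) (using Reciprocal + quotient)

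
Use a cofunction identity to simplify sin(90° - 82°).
sin(90° - 82°) = cos(82°)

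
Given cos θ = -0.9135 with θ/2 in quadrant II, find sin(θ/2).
sin(θ/2) = ±√((1 - cos θ)/2); positive since θ/2 ∈ QII, so sin(θ/2) = 0.9781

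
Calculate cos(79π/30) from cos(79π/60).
cos(79π/30) = cos²79π/60 - sin²79π/60 = -0.4067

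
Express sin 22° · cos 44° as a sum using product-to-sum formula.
sin 22° cos 44° = (1/2)[sin(22°+44°) + sin(22°-44°)]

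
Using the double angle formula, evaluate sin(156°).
sin(156°) = 2 sin 78° cos 78° = 0.4067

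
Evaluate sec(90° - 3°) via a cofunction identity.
sec(90° - 3°) = csc(3°) = 19.11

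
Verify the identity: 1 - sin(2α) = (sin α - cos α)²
RHS = sin²α - 2 sin α cos α + cos²α = (sin²α + cos²α) - 2 sin α cos α = 1 - sin(2α) = LHS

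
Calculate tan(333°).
tan(333°) = -0.5095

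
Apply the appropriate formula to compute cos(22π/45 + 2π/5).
cos(22π/45 + 2π/5) = cos 22π/45 cos 2π/5 - sin 22π/45 sin 2π/5 = -0.9397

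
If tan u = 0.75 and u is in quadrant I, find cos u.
cos u = 0.8 (using tan²u + 1 = sec²u)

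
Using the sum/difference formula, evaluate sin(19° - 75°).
sin(19° - 75°) = sin 19° cos 75° - cos 19° sin 75° = -0.829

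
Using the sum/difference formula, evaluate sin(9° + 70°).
sin(9° + 70°) = sin 9° cos 70° + cos 9° sin 70° = 0.9816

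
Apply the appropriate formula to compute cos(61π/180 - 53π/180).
cos(61π/180 - 53π/180) = cos 61π/180 cos 53π/180 + sin 61π/180 sin 53π/180 = 0.9903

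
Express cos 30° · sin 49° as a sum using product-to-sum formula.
cos 30° sin 49° = (1/2)[sin(30°+49°) - sin(30°-49°)]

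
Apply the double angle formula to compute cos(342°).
cos(342°) = cos²171° - sin²171° = 0.9511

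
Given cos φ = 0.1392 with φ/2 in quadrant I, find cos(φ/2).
cos(φ/2) = ±√((1 + cos φ)/2); positive since φ/2 ∈ QI, so cos(φ/2) = 0.7547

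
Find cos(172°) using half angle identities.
cos(172°) = -√((1 + cos 344°)/2) = -0.9903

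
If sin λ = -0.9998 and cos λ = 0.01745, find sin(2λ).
sin(2λ) = 2 sin λ cos λ = -0.03489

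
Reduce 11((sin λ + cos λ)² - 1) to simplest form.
11((sin λ + cos λ)² - 1) = 11(sin(2λ)) (using Pythagorean + double angle)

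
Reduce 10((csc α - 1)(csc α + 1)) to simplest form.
10((csc α - 1)(csc α + 1)) = 10(cot²α) (using Diff. of squares)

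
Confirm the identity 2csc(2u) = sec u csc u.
LHS = 2/sin(2u) = 2/(2 sin u cos u) = 1/(sin u cos u) = (1/cos u)(1/sin u) = sec u csc u = RHS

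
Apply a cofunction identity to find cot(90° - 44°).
cot(90° - 44°) = tan(44°) = 0.9657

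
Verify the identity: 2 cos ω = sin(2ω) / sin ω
RHS = 2 sin ω cos ω / sin ω = 2 cos ω = LHS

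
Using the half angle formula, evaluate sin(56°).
sin(56°) = √((1 - cos 112°)/2) = 0.829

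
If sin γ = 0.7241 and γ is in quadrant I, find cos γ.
cos γ = 0.6897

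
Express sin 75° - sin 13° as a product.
sin 75° - sin 13° = 2 cos(44°) sin(31°)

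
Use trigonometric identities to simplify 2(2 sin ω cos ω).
2(2 sin ω cos ω) = 2(sin(2ω)) (using Double angle)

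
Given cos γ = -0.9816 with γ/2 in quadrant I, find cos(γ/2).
cos(γ/2) = ±√((1 + cos γ)/2); positive since γ/2 ∈ QI, so cos(γ/2) = 0.09592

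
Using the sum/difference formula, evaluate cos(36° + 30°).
cos(36° + 30°) = cos 36° cos 30° - sin 36° sin 30° = 0.4067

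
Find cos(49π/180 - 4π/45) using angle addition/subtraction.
cos(49π/180 - 4π/45) = cos 49π/180 cos 4π/45 + sin 49π/180 sin 4π/45 = 0.8387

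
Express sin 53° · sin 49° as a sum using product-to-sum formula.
sin 53° sin 49° = (1/2)[cos(53°-49°) - cos(53°+49°)]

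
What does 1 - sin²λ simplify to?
1 - sin²λ = cos²λ (using Pythagorean identity)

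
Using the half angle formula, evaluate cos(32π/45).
cos(32π/45) = -√((1 + cos 64π/45)/2) = -0.6157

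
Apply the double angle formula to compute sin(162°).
sin(162°) = 2 sin 81° cos 81° = 0.309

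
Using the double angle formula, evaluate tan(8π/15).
tan(8π/15) = 2 tan 4π/15 / (1 - tan²4π/15) = -9.514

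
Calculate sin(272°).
sin(272°) = -0.9994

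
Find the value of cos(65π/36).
cos(65π/36) = 0.8192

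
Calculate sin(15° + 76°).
sin(15° + 76°) = sin 15° cos 76° + cos 15° sin 76° = 0.9998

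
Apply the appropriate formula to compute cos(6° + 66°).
cos(6° + 66°) = cos 6° cos 66° - sin 6° sin 66° = 0.309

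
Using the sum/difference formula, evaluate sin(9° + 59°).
sin(9° + 59°) = sin 9° cos 59° + cos 9° sin 59° = 0.9272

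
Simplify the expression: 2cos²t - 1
2cos²t - 1 = cos(2t) (using Double angle)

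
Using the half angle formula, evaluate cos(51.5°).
cos(51.5°) = √((1 + cos 103°)/2) = 0.6225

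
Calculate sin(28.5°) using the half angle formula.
sin(28.5°) = √((1 - cos 57°)/2) = 0.4772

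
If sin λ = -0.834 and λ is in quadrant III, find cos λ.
cos λ = -0.5518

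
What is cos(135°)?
cos(135°) = -√2/2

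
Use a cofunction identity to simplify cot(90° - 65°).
cot(90° - 65°) = tan(65°)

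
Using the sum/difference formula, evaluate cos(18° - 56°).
cos(18° - 56°) = cos 18° cos 56° + sin 18° sin 56° = 0.788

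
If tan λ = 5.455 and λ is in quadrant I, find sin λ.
sin λ = 0.9836 (using tan²λ + 1 = sec²λ)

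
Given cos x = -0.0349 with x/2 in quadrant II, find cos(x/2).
cos(x/2) = ±√((1 + cos x)/2); negative since x/2 ∈ QII, so cos(x/2) = -0.6947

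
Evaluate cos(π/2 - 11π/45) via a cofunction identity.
cos(π/2 - 11π/45) = sin(11π/45) = 0.6947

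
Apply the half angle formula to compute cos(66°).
cos(66°) = √((1 + cos 132°)/2) = 0.4067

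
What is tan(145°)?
tan(145°) = -0.7002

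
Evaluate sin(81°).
sin(81°) = 0.9877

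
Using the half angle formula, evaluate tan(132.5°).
tan(132.5°) = sin 265° / (1 + cos 265°) = -1.091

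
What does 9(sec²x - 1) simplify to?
9(sec²x - 1) = 9(tan²x) (using Pythagorean identity)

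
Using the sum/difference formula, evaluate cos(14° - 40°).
cos(14° - 40°) = cos 14° cos 40° + sin 14° sin 40° = 0.8988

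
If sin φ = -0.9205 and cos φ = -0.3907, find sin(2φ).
sin(2φ) = 2 sin φ cos φ = 0.7193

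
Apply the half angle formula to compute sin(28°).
sin(28°) = √((1 - cos 56°)/2) = 0.4695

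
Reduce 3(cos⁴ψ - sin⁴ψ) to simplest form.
3(cos⁴ψ - sin⁴ψ) = 3(cos(2ψ)) (using Factoring + double angle)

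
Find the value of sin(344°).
sin(344°) = -0.2756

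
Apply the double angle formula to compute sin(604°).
sin(604°) = 2 sin 302° cos 302° = -0.8988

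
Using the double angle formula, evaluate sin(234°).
sin(234°) = 2 sin 117° cos 117° = -0.809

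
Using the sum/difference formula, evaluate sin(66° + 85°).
sin(66° + 85°) = sin 66° cos 85° + cos 66° sin 85° = 0.4848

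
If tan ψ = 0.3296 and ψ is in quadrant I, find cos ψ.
cos ψ = 0.9497 (using tan²ψ + 1 = sec²ψ)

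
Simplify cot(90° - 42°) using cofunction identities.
cot(90° - 42°) = tan(42°)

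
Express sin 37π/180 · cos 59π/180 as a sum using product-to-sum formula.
sin 37π/180 cos 59π/180 = (1/2)[sin(37π/180+59π/180) + sin(37π/180-59π/180)]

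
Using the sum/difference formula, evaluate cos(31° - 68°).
cos(31° - 68°) = cos 31° cos 68° + sin 31° sin 68° = 0.7986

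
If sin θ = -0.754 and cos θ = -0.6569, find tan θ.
tan θ = sin θ / cos θ = 1.148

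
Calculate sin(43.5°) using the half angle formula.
sin(43.5°) = √((1 - cos 87°)/2) = 0.6884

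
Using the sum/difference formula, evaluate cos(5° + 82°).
cos(5° + 82°) = cos 5° cos 82° - sin 5° sin 82° = 0.05234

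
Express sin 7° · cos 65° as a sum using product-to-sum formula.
sin 7° cos 65° = (1/2)[sin(7°+65°) + sin(7°-65°)]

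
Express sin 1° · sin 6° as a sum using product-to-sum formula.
sin 1° sin 6° = (1/2)[cos(1°-6°) - cos(1°+6°)]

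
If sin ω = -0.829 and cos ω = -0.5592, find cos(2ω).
cos(2ω) = cos²ω - sin²ω = -0.3745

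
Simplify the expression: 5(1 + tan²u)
5(1 + tan²u) = 5(sec²u) (using Pythagorean identity)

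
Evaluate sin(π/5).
sin(π/5) = 0.5878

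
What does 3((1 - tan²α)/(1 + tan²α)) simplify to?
3((1 - tan²α)/(1 + tan²α)) = 3(cos(2α)) (using Double angle)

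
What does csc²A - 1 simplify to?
csc²A - 1 = cot²A (using Pythagorean identity)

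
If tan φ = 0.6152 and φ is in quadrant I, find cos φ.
cos φ = 0.8517 (using tan²φ + 1 = sec²φ)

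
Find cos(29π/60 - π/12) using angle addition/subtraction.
cos(29π/60 - π/12) = cos 29π/60 cos π/12 + sin 29π/60 sin π/12 = 0.309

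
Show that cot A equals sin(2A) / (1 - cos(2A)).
RHS = 2 sin A cos A / (2sin²A) = cos A/sin A = cot A = LHS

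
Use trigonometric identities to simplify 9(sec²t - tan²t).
9(sec²t - tan²t) = 9 (using Pythagorean identity)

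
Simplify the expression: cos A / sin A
cos A / sin A = cot A (using Quotient identity)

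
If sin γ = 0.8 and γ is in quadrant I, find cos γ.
cos γ = 0.6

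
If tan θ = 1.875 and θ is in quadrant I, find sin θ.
sin θ = 0.8824 (using tan²θ + 1 = sec²θ)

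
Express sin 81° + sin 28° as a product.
sin 81° + sin 28° = 2 sin(54.5°) cos(26.5°)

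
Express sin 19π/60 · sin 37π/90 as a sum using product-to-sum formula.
sin 19π/60 sin 37π/90 = (1/2)[cos(19π/60-37π/90) - cos(19π/60+37π/90)]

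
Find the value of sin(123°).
sin(123°) = 0.8387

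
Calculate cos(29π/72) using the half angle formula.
cos(29π/72) = √((1 + cos 29π/36)/2) = 0.3007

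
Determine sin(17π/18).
sin(17π/18) = 0.1736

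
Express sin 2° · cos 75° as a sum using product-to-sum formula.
sin 2° cos 75° = (1/2)[sin(2°+75°) + sin(2°-75°)]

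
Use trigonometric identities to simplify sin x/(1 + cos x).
sin x/(1 + cos x) = tan(x/2) (using Half angle)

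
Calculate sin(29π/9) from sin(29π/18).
sin(29π/9) = 2 sin 29π/18 cos 29π/18 = -0.6428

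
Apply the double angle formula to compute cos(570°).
cos(570°) = 1 - 2sin²285° = -√3/2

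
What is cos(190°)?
cos(190°) = -0.9848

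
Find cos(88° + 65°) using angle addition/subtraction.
cos(88° + 65°) = cos 88° cos 65° - sin 88° sin 65° = -0.891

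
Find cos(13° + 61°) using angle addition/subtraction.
cos(13° + 61°) = cos 13° cos 61° - sin 13° sin 61° = 0.2756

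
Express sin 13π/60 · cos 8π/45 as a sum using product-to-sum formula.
sin 13π/60 cos 8π/45 = (1/2)[sin(13π/60+8π/45) + sin(13π/60-8π/45)]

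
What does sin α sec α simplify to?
sin α sec α = tan α (using Reciprocal + quotient)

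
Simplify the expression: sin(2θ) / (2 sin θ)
sin(2θ) / (2 sin θ) = cos θ (using Double angle)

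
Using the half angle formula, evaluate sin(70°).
sin(70°) = √((1 - cos 140°)/2) = 0.9397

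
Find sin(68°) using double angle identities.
sin(68°) = 2 sin 34° cos 34° = 0.9272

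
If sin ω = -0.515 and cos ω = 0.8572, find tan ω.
tan ω = sin ω / cos ω = -0.6008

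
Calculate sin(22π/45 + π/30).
sin(22π/45 + π/30) = sin 22π/45 cos π/30 + cos 22π/45 sin π/30 = 0.9976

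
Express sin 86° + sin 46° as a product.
sin 86° + sin 46° = 2 sin(66°) cos(20°)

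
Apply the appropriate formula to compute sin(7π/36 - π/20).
sin(7π/36 - π/20) = sin 7π/36 cos π/20 - cos 7π/36 sin π/20 = 0.4384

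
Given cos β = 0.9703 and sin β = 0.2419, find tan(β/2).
tan(β/2) = sin β / (1 + cos β) = 0.1228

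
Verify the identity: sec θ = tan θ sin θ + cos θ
RHS = sin²θ/cos θ + cos θ = (sin²θ + cos²θ)/cos θ = 1/cos θ = sec θ = LHS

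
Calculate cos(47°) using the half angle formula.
cos(47°) = √((1 + cos 94°)/2) = 0.682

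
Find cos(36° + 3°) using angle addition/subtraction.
cos(36° + 3°) = cos 36° cos 3° - sin 36° sin 3° = 0.7771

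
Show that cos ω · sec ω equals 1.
LHS = cos ω · (1/cos ω) = 1 = RHS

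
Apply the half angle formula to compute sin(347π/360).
sin(347π/360) = √((1 - cos 347π/180)/2) = 0.1132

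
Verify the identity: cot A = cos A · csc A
RHS = cos A · (1/sin A) = cos A/sin A = cot A = LHS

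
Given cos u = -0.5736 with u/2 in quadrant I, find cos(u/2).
cos(u/2) = ±√((1 + cos u)/2); positive since u/2 ∈ QI, so cos(u/2) = 0.4617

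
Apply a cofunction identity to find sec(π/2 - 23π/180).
sec(π/2 - 23π/180) = csc(23π/180) = 2.559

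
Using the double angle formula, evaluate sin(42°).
sin(42°) = 2 sin 21° cos 21° = 0.6691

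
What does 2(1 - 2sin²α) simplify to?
2(1 - 2sin²α) = 2(cos(2α)) (using Double angle)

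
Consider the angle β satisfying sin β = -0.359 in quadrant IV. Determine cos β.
cos β = √(1 - sin²β) = 0.9333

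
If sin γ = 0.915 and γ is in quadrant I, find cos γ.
cos γ = 0.4035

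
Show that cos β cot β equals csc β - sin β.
RHS = 1/sin β - sin β = (1 - sin²β)/sin β = cos²β/sin β = cos β · (cos β/sin β) = cos β cot β = LHS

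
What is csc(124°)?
csc(124°) = 1.206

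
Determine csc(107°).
csc(107°) = 1.046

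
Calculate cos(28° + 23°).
cos(28° + 23°) = cos 28° cos 23° - sin 28° sin 23° = 0.6293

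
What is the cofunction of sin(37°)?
sin(37°) = cos(90° - 37°) = cos(53°)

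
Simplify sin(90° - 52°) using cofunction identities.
sin(90° - 52°) = cos(52°)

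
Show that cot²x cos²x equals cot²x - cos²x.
RHS = cos²x/sin²x - cos²x = cos²x(1/sin²x - 1) = cos²x · (1 - sin²x)/sin²x = cos²x · cos²x/sin²x = cos²x · cot²x = LHS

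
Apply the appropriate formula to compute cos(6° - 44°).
cos(6° - 44°) = cos 6° cos 44° + sin 6° sin 44° = 0.788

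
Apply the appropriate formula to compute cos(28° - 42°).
cos(28° - 42°) = cos 28° cos 42° + sin 28° sin 42° = 0.9703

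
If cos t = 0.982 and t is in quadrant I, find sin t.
sin t = 0.1889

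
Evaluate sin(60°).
sin(60°) = √3/2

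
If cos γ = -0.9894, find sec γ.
sec γ = 1/cos γ = -1.011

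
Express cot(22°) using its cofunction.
cot(22°) = tan(90° - 22°) = tan(68°)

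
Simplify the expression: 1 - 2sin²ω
1 - 2sin²ω = cos(2ω) (using Double angle)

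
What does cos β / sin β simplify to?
cos β / sin β = cot β (using Quotient identity)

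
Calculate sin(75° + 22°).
sin(75° + 22°) = sin 75° cos 22° + cos 75° sin 22° = 0.9925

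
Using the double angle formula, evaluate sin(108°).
sin(108°) = 2 sin 54° cos 54° = 0.9511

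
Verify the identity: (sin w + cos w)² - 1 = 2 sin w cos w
LHS = sin²w + 2 sin w cos w + cos²w - 1 = (sin²w + cos²w) + 2 sin w cos w - 1 = 1 + 2 sin w cos w - 1 = 2 sin w cos w = RHS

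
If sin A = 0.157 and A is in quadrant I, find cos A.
cos A = 0.9876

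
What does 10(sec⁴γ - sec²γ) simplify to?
10(sec⁴γ - sec²γ) = 10(tan⁴γ + tan²γ) (using Pythagorean)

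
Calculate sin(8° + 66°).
sin(8° + 66°) = sin 8° cos 66° + cos 8° sin 66° = 0.9613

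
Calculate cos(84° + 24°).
cos(84° + 24°) = cos 84° cos 24° - sin 84° sin 24° = -0.309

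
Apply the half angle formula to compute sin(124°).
sin(124°) = √((1 - cos 248°)/2) = 0.829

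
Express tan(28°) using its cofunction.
tan(28°) = cot(90° - 28°) = cot(62°)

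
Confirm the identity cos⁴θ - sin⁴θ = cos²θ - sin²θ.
LHS = (cos²θ - sin²θ)(cos²θ + sin²θ) = (cos²θ - sin²θ) · 1 = cos²θ - sin²θ = RHS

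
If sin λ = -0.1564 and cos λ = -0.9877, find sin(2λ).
sin(2λ) = 2 sin λ cos λ = 0.309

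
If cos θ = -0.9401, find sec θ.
sec θ = 1/cos θ = -1.064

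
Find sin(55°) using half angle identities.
sin(55°) = √((1 - cos 110°)/2) = 0.8192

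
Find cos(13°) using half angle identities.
cos(13°) = √((1 + cos 26°)/2) = 0.9744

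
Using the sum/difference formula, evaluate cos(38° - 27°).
cos(38° - 27°) = cos 38° cos 27° + sin 38° sin 27° = 0.9816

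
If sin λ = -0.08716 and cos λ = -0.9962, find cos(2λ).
cos(2λ) = cos²λ - sin²λ = 0.9848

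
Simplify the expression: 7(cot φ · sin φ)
7(cot φ · sin φ) = 7(cos φ) (using Quotient identity)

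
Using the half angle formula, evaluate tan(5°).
tan(5°) = sin 10° / (1 + cos 10°) = 0.08749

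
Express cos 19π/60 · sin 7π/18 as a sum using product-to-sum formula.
cos 19π/60 sin 7π/18 = (1/2)[sin(19π/60+7π/18) - sin(19π/60-7π/18)]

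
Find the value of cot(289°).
cot(289°) = -0.3443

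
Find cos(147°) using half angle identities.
cos(147°) = -√((1 + cos 294°)/2) = -0.8387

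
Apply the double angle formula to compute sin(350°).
sin(350°) = 2 sin 175° cos 175° = -0.1736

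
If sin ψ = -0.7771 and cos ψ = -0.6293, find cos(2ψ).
cos(2ψ) = cos²ψ - sin²ψ = -0.2079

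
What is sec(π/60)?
sec(π/60) = 1.001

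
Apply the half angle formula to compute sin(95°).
sin(95°) = √((1 - cos 190°)/2) = 0.9962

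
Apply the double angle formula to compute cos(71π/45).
cos(71π/45) = 1 - 2sin²71π/90 = 0.2419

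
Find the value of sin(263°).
sin(263°) = -0.9925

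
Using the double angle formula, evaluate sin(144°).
sin(144°) = 2 sin 72° cos 72° = 0.5878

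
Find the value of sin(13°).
sin(13°) = 0.225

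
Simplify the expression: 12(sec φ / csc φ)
12(sec φ / csc φ) = 12(tan φ) (using Reciprocal identities)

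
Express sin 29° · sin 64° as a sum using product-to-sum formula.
sin 29° sin 64° = (1/2)[cos(29°-64°) - cos(29°+64°)]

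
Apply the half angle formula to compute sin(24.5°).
sin(24.5°) = √((1 - cos 49°)/2) = 0.4147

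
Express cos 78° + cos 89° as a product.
cos 78° + cos 89° = 2 cos(83.5°) cos(-5.5°)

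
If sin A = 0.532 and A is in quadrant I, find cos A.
cos A = 0.8467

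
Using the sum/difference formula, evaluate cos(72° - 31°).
cos(72° - 31°) = cos 72° cos 31° + sin 72° sin 31° = 0.7547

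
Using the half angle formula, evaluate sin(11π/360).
sin(11π/360) = √((1 - cos 11π/180)/2) = 0.09585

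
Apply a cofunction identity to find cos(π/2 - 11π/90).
cos(π/2 - 11π/90) = sin(11π/90) = 0.3746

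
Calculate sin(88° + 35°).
sin(88° + 35°) = sin 88° cos 35° + cos 88° sin 35° = 0.8387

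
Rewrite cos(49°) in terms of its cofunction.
cos(49°) = sin(90° - 49°) = sin(41°)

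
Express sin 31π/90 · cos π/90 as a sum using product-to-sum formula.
sin 31π/90 cos π/90 = (1/2)[sin(31π/90+π/90) + sin(31π/90-π/90)]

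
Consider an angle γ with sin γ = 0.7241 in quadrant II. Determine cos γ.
cos γ = ±√(1 - sin²γ) = -0.6897 (negative in QII)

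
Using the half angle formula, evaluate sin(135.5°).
sin(135.5°) = √((1 - cos 271°)/2) = 0.7009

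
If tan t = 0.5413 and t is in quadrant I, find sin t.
sin t = 0.476 (using tan²t + 1 = sec²t)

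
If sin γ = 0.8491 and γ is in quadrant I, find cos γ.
cos γ = 0.5282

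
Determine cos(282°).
cos(282°) = 0.2079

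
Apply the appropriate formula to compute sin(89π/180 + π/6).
sin(89π/180 + π/6) = sin 89π/180 cos π/6 + cos 89π/180 sin π/6 = 0.8746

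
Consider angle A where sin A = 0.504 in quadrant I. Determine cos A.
cos A = √(1 - sin²A) = 0.8637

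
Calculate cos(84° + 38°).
cos(84° + 38°) = cos 84° cos 38° - sin 84° sin 38° = -0.5299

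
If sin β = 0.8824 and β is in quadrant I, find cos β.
cos β = 0.4705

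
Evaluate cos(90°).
cos(90°) = 0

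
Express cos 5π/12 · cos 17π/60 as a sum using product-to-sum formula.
cos 5π/12 cos 17π/60 = (1/2)[cos(5π/12-17π/60) + cos(5π/12+17π/60)]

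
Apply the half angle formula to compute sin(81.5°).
sin(81.5°) = √((1 - cos 163°)/2) = 0.989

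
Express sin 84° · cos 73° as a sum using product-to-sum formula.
sin 84° cos 73° = (1/2)[sin(84°+73°) + sin(84°-73°)]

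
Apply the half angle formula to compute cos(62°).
cos(62°) = √((1 + cos 124°)/2) = 0.4695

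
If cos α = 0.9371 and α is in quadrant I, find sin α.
sin α = 0.3491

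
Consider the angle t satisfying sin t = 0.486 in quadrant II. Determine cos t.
cos t = ±√(1 - sin²t) = -0.874 (negative in QII)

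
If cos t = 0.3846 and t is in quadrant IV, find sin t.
sin t = -0.9231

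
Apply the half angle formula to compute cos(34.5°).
cos(34.5°) = √((1 + cos 69°)/2) = 0.8241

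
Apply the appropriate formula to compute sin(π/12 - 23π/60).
sin(π/12 - 23π/60) = sin π/12 cos 23π/60 - cos π/12 sin 23π/60 = -0.809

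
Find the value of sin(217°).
sin(217°) = -0.6018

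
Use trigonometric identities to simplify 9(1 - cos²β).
9(1 - cos²β) = 9(sin²β) (using Pythagorean identity)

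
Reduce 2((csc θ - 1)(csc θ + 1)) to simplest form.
2((csc θ - 1)(csc θ + 1)) = 2(cot²θ) (using Diff. of squares)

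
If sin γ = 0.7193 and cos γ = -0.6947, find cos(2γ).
cos(2γ) = cos²γ - sin²γ = -0.03478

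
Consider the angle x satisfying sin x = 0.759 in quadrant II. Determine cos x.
cos x = ±√(1 - sin²x) = -0.6511 (negative in QII)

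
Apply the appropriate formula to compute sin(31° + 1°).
sin(31° + 1°) = sin 31° cos 1° + cos 31° sin 1° = 0.5299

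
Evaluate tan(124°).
tan(124°) = -1.483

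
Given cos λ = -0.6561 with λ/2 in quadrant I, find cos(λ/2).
cos(λ/2) = ±√((1 + cos λ)/2); positive since λ/2 ∈ QI, so cos(λ/2) = 0.4147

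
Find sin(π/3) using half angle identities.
sin(π/3) = √((1 - cos 2π/3)/2) = √3/2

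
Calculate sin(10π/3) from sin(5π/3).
sin(10π/3) = 2 sin 5π/3 cos 5π/3 = -√3/2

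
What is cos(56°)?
cos(56°) = 0.5592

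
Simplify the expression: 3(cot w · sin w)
3(cot w · sin w) = 3(cos w) (using Quotient identity)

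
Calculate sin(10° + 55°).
sin(10° + 55°) = sin 10° cos 55° + cos 10° sin 55° = 0.9063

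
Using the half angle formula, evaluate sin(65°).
sin(65°) = √((1 - cos 130°)/2) = 0.9063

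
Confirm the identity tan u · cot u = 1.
LHS = (sin u/cos u) · (cos u/sin u) = 1 = RHS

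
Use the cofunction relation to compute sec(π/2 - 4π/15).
sec(π/2 - 4π/15) = csc(4π/15) = 1.346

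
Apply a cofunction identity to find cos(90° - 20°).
cos(90° - 20°) = sin(20°) = 0.342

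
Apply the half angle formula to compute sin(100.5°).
sin(100.5°) = √((1 - cos 201°)/2) = 0.9833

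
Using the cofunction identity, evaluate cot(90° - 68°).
cot(90° - 68°) = tan(68°) = 2.475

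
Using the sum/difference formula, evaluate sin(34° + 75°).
sin(34° + 75°) = sin 34° cos 75° + cos 34° sin 75° = 0.9455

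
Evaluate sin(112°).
sin(112°) = 0.9272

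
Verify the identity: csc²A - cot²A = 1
LHS = 1/sin²A - cos²A/sin²A = (1 - cos²A)/sin²A = sin²A/sin²A = 1 = RHS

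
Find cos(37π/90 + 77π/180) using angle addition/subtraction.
cos(37π/90 + 77π/180) = cos 37π/90 cos 77π/180 - sin 37π/90 sin 77π/180 = -0.8746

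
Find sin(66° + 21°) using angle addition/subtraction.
sin(66° + 21°) = sin 66° cos 21° + cos 66° sin 21° = 0.9986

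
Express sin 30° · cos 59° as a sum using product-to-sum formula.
sin 30° cos 59° = (1/2)[sin(30°+59°) + sin(30°-59°)]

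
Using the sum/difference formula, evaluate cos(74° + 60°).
cos(74° + 60°) = cos 74° cos 60° - sin 74° sin 60° = -0.6947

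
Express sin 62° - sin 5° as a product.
sin 62° - sin 5° = 2 cos(33.5°) sin(28.5°)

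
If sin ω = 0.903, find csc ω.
csc ω = 1/sin ω = 1.107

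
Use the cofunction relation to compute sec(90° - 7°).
sec(90° - 7°) = csc(7°) = 8.206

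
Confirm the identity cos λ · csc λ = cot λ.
LHS = cos λ · (1/sin λ) = cos λ/sin λ = cot λ = RHS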